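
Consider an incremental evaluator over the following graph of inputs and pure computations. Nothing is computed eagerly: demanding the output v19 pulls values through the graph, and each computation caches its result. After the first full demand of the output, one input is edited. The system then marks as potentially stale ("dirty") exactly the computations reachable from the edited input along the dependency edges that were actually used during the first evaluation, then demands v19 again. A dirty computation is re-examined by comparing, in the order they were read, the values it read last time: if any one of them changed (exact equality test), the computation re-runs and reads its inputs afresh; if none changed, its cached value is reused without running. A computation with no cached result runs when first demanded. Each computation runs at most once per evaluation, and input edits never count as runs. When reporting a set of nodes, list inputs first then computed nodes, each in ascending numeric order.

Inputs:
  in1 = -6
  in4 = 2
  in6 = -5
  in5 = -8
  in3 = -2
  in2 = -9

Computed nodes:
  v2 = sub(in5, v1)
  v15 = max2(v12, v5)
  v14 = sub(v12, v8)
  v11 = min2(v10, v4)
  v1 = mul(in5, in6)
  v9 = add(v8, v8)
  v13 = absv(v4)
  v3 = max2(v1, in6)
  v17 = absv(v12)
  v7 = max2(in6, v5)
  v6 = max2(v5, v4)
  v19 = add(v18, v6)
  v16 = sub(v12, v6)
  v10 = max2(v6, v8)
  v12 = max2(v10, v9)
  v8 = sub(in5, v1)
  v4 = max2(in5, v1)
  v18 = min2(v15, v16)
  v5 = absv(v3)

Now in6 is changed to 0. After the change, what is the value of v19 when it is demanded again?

Initial pass — values computed on the first demand:
  v1 = mul(-8, -5) = 40
  v3 = max2(40, -5) = 40
  v4 = max2(-8, 40) = 40
  v5 = absv(40) = 40
  v6 = max2(40, 40) = 40
  v8 = sub(-8, 40) = -48
  v9 = add(-48, -48) = -96
  v10 = max2(40, -48) = 40
  v12 = max2(40, -96) = 40
  v15 = max2(40, 40) = 40
  v16 = sub(40, 40) = 0
  v18 = min2(40, 0) = 0
  v19 = add(0, 40) = 40

Second demand — change propagation:
  v1: re-runs because in6 -5->0; new result 0.
  v3: re-runs because v1 40->0; in6 -5->0; new result 0.
  v4: re-runs because v1 40->0; new result 0.
  v5: re-runs because v3 40->0; new result 0.
  v6: re-runs because v5 40->0; v4 40->0; new result 0.
  v8: re-runs because v1 40->0; new result -8.
  v9: re-runs because v8 -48->-8; v8 -48->-8; new result -16.
  v10: re-runs because v6 40->0; v8 -48->-8; new result 0.
  v12: re-runs because v10 40->0; v9 -96->-16; new result 0.
  v15: re-runs because v12 40->0; v5 40->0; new result 0.
  v16: re-runs because v12 40->0; v6 40->0; new result 0 (unchanged).
  v18: re-runs because v15 40->0; new result 0 (unchanged).
  v19: re-runs because v6 40->0; new result 0.

v19 now evaluates to 0.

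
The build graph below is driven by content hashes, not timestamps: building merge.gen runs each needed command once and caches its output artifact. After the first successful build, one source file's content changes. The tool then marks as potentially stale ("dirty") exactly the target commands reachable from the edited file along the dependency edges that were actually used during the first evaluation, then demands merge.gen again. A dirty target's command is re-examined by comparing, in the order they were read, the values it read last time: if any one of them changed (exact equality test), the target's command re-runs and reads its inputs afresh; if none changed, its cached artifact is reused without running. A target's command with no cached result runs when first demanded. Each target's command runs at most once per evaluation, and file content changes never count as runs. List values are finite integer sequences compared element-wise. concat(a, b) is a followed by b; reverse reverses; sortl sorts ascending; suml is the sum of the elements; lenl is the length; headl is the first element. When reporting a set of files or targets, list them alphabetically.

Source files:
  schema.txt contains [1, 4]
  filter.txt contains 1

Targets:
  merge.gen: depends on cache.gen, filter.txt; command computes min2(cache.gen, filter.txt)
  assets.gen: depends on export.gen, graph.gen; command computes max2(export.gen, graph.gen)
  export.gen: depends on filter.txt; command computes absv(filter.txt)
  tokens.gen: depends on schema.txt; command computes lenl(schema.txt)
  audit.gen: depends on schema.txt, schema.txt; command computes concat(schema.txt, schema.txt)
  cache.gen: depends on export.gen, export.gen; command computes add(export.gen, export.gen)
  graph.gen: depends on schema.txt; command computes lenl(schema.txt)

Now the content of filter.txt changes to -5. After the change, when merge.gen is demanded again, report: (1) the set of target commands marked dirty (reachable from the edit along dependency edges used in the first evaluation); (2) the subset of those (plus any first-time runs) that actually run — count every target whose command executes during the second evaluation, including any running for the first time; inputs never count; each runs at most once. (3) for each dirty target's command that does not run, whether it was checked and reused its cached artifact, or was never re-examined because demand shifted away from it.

Dirty set: cache.gen, export.gen, merge.gen.
Run set: cache.gen, export.gen, merge.gen (3 run).
All dirty target commands ended up running.

Initial pass — values computed on the first demand:
  export.gen = absv(1) = 1
  cache.gen = add(1, 1) = 2
  merge.gen = min2(2, 1) = 1

Second demand — change propagation:
  export.gen: re-runs because filter.txt 1->-5; new result 5.
  cache.gen: re-runs because export.gen 1->5; export.gen 1->5; new result 10.
  merge.gen: re-runs because cache.gen 2->10; filter.txt 1->-5; new result -5.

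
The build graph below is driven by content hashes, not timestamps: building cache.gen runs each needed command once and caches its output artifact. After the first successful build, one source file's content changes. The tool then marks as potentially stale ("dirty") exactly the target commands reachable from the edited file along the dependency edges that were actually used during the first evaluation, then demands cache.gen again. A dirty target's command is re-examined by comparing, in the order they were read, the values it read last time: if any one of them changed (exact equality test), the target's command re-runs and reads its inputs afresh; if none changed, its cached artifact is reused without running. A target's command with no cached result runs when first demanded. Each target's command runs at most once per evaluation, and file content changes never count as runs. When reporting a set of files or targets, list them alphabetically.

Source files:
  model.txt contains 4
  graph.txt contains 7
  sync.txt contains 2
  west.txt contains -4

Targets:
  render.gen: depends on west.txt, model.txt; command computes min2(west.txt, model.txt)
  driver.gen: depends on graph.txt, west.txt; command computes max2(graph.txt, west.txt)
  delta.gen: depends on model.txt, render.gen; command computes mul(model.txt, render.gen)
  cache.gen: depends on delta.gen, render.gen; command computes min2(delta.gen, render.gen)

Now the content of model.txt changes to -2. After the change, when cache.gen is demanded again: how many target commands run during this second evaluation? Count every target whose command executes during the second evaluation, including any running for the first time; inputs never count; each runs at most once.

Run set: cache.gen, delta.gen, render.gen (3 run).

Initial pass — values computed on the first demand:
  render.gen = min2(-4, 4) = -4
  delta.gen = mul(4, -4) = -16
  cache.gen = min2(-16, -4) = -16

Second demand — change propagation:
  render.gen: re-runs because model.txt 4->-2; new result -4 (unchanged).
  delta.gen: re-runs because model.txt 4->-2; new result 8.
  cache.gen: re-runs because delta.gen -16->8; new result -4.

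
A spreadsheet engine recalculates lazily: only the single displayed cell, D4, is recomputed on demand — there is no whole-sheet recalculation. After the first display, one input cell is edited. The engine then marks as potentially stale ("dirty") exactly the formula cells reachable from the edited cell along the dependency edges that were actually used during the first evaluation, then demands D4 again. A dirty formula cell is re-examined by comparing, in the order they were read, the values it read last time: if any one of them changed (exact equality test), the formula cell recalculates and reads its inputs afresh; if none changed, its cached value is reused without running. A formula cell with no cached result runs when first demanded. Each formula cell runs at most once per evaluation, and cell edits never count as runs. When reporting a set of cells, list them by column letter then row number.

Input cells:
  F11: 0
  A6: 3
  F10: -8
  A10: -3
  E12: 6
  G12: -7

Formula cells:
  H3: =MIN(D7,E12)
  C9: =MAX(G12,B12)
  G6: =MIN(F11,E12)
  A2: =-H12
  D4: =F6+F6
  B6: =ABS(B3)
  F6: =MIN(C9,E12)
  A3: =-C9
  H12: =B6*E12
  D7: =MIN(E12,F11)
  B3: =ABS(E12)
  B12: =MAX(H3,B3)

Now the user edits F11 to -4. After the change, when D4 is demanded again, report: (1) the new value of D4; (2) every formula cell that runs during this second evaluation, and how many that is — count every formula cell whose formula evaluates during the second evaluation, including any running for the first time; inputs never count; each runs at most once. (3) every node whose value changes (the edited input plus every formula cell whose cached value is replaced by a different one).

First evaluation (everything demanded from the output):
  B3 = ABS(6) = 6
  D7 = MIN(6, 0) = 0
  H3 = MIN(0, 6) = 0
  B12 = MAX(0, 6) = 6
  C9 = MAX(-7, 6) = 6
  F6 = MIN(6, 6) = 6
  D4 = 6 + 6 = 12

Propagation after the edit:
  D7: runs — F11 0->-4; result -4.
  H3: runs — D7 0->-4; result -4.
  B12: runs — H3 0->-4; result 6 (same value as before).
  C9: checked — values it read are unchanged (G12 unchanged, B12 unchanged); reused cached 6 without running.
  F6: checked — values it read are unchanged (C9 unchanged, E12 unchanged); reused cached 6 without running.
  D4: checked — values it read are unchanged (F6 unchanged, F6 unchanged); reused cached 12 without running.

Key observation: the change is absorbed at B12 — it re-runs but produces the same value, and the output's value is unchanged.

New value of D4: 12.
Formula cells that run: B12, D7, H3 — 3 in total.
Values that change: D7, F11, H3.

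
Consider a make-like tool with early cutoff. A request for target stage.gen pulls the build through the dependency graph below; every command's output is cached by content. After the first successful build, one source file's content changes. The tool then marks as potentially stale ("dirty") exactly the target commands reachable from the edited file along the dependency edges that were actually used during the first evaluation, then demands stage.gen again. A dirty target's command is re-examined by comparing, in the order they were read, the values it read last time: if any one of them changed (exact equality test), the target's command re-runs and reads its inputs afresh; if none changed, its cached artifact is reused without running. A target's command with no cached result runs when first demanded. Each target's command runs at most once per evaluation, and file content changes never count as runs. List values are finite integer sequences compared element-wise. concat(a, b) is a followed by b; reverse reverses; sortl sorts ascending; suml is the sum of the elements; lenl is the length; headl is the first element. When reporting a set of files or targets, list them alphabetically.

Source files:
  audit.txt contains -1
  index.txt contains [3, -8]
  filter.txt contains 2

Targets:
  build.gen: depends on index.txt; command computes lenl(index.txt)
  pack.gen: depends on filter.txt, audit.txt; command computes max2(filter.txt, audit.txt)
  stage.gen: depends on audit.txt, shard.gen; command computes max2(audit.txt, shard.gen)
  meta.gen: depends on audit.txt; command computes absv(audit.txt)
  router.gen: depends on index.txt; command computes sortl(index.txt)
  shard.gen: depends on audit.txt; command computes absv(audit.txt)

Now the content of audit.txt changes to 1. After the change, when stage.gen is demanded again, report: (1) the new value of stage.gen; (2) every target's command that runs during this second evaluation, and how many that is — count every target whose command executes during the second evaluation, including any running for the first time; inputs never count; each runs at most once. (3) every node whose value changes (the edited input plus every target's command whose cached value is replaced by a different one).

First demand of the output computes:
  shard.gen = absv(-1) = 1
  stage.gen = max2(-1, 1) = 1

After the edit, cleaning proceeds:
  shard.gen: a read changed (audit.txt -1->1) — executes, giving 1 — identical to its old value.
  stage.gen: a read changed (audit.txt -1->1) — executes, giving 1 — identical to its old value.

Demanding stage.gen again yields 1.
2 target commands run: shard.gen, stage.gen.
The nodes whose values change: audit.txt.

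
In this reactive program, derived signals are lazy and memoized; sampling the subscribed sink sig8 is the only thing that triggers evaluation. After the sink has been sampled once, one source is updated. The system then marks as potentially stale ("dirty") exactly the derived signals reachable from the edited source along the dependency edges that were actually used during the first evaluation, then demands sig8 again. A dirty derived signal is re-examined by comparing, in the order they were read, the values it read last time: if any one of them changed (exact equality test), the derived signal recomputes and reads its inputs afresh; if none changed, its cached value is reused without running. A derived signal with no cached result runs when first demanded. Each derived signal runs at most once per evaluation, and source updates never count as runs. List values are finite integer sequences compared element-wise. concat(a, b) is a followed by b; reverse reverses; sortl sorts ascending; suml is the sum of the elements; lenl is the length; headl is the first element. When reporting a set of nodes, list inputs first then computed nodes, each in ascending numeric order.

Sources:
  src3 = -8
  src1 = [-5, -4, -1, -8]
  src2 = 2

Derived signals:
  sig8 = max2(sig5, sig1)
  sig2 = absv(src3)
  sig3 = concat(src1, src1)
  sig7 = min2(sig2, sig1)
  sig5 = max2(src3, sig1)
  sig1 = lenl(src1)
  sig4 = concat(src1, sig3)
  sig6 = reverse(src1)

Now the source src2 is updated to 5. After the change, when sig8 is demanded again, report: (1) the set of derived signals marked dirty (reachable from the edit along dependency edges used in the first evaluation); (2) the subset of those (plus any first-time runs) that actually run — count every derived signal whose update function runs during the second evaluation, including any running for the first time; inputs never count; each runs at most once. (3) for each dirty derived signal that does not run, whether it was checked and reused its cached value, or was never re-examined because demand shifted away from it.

The edit dirties: none.
0 derived signals run: none.
No dirty derived signal escaped a run.
Note the shortcut — nothing in the graph depends on src2 at all, so no recomputation happens.

First demand of the output computes:
  sig1 = lenl([-5, -4, -1, -8]) = 4
  sig5 = max2(-8, 4) = 4
  sig8 = max2(4, 4) = 4

After the edit, cleaning proceeds:
  no node depends on src2 at all; the second demand re-runs nothing.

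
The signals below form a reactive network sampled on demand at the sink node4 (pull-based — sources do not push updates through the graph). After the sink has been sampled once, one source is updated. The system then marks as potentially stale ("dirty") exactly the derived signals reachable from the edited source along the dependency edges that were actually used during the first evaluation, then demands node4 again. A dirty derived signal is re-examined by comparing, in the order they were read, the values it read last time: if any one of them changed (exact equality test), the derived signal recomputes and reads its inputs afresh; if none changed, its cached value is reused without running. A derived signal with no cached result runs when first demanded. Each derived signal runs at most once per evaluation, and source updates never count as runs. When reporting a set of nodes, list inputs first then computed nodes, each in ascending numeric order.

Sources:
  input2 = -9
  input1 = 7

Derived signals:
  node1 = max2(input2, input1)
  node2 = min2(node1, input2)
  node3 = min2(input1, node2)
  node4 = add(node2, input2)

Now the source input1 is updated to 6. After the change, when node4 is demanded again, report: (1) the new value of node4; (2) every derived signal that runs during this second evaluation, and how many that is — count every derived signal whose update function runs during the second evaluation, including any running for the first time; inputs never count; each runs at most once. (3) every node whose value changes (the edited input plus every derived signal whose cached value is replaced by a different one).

Initial pass — values computed on the first demand:
  node1 = max2(-9, 7) = 7
  node2 = min2(7, -9) = -9
  node4 = add(-9, -9) = -18

Second demand — change propagation:
  node1: re-runs because input1 7->6; new result 6.
  node2: re-runs because node1 7->6; new result -9 (unchanged).
  node4: re-examined; everything it read last time is the same (node2 unchanged, input2 unchanged) — cache -18 kept, no run.

The important point: node2 recomputes to an identical value, and the output ends up unchanged.

node4 now evaluates to -18.
Run set: node1, node2 (2 run).
Changed values: input1, node1.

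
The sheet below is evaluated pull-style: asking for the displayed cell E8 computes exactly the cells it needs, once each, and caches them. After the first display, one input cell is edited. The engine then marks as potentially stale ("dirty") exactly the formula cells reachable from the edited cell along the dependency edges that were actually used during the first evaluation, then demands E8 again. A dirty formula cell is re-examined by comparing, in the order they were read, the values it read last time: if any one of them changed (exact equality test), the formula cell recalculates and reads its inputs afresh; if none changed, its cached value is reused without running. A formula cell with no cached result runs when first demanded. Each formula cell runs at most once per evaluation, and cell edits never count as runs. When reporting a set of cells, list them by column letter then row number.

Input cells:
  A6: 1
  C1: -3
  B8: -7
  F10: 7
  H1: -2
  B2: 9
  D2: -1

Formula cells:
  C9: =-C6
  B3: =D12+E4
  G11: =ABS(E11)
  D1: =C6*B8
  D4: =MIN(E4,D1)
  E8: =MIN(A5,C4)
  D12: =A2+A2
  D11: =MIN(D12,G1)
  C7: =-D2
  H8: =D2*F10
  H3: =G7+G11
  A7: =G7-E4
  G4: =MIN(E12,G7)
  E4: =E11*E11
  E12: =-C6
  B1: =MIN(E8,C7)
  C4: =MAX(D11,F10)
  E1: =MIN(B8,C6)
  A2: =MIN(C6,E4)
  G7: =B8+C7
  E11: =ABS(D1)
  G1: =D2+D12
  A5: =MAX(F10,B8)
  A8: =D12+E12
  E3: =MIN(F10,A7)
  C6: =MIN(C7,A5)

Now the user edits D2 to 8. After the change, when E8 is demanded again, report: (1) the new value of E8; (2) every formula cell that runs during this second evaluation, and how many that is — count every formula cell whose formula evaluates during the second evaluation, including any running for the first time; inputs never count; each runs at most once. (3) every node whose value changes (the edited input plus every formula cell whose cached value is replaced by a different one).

First demand of the output computes:
  A5 = MAX(7, -7) = 7
  C7 = -(-1) = 1
  C6 = MIN(1, 7) = 1
  D1 = 1 * -7 = -7
  E11 = ABS(-7) = 7
  E4 = 7 * 7 = 49
  A2 = MIN(1, 49) = 1
  D12 = 1 + 1 = 2
  G1 = -1 + 2 = 1
  D11 = MIN(2, 1) = 1
  C4 = MAX(1, 7) = 7
  E8 = MIN(7, 7) = 7

After the edit, cleaning proceeds:
  C7: a read changed (D2 -1->8) — executes, giving -8.
  C6: a read changed (C7 1->-8) — executes, giving -8.
  D1: a read changed (C6 1->-8) — executes, giving 56.
  E11: a read changed (D1 -7->56) — executes, giving 56.
  E4: a read changed (E11 7->56; E11 7->56) — executes, giving 3136.
  A2: a read changed (C6 1->-8; E4 49->3136) — executes, giving -8.
  D12: a read changed (A2 1->-8; A2 1->-8) — executes, giving -16.
  G1: a read changed (D2 -1->8; D12 2->-16) — executes, giving -8.
  D11: a read changed (D12 2->-16; G1 1->-8) — executes, giving -16.
  C4: a read changed (D11 1->-16) — executes, giving 7 — identical to its old value.
  E8: dirty, but its reads are unchanged (A5 unchanged, C4 unchanged); cached 7 stands.

Note the absorption at C4: it re-runs yet its value is the same, leaving the output's value untouched.

Demanding E8 again yields 7.
10 formula cells run: A2, C4, C6, C7, D1, D11, D12, E4, E11, G1.
The nodes whose values change: A2, C6, C7, D1, D2, D11, D12, E4, E11, G1.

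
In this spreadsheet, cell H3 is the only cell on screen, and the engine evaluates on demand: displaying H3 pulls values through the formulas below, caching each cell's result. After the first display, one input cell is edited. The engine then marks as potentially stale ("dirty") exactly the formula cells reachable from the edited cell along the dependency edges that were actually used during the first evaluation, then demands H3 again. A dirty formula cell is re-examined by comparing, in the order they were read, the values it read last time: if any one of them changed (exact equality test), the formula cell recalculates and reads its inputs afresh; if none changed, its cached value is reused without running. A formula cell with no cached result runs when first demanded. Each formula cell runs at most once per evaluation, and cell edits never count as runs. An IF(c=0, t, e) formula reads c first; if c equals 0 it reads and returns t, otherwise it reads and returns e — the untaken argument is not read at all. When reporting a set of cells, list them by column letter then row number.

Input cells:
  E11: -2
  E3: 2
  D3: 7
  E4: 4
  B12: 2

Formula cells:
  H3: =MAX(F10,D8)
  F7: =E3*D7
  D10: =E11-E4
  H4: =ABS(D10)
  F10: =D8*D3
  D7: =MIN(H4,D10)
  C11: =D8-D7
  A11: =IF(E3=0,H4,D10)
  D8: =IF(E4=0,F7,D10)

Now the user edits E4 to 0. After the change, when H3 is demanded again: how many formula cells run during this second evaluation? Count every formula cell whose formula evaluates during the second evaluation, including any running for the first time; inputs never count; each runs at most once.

Initial pass — values computed on the first demand:
  D10 = -2 - 4 = -6
  D8 = IF(E4=0: E4=4 -> else branch D10) = -6
  F10 = -6 * 7 = -42
  H3 = MAX(-42, -6) = -6

Second demand — change propagation:
  D10: re-runs because E4 4->0; new result -2.
  H4: newly demanded (no cache) — executes and yields 2.
  D7: newly demanded (no cache) — executes and yields -2.
  F7: newly demanded (no cache) — executes and yields -4.
  D8: re-runs because E4 4->0; D10 -6->-2; new result -4.
  F10: re-runs because D8 -6->-4; new result -28.
  H3: re-runs because F10 -42->-28; D8 -6->-4; new result -4.

The important point: the flipped condition pulls in fresh nodes; D7, F7, H4 run for the first time.

Run set: D7, D8, D10, F7, F10, H3, H4 (7 run).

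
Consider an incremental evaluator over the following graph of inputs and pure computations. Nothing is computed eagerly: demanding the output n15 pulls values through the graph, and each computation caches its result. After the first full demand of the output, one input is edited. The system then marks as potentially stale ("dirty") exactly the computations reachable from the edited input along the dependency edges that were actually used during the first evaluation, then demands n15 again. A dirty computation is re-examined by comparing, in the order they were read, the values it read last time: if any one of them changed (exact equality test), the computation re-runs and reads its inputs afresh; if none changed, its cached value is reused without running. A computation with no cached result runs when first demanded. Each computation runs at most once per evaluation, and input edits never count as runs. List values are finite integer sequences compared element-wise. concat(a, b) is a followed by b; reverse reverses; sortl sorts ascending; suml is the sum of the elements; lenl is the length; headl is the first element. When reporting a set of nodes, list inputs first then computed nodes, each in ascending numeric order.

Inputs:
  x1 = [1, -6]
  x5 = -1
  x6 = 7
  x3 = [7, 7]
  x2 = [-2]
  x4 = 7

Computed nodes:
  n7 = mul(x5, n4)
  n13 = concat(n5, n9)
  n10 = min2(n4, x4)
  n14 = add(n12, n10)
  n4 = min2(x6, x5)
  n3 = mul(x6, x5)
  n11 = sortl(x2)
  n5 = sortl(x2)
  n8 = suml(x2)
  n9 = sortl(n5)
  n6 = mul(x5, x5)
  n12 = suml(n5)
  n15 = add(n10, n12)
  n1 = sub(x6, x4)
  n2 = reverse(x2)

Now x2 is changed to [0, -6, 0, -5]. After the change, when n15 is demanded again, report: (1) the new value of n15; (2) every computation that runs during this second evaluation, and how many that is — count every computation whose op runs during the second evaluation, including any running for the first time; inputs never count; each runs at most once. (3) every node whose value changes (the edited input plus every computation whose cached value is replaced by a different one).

n15 now evaluates to -12.
Run set: n5, n12, n15 (3 run).
Changed values: x2, n5, n12, n15.

Initial pass — values computed on the first demand:
  n4 = min2(7, -1) = -1
  n5 = sortl([-2]) = [-2]
  n10 = min2(-1, 7) = -1
  n12 = suml([-2]) = -2
  n15 = add(-1, -2) = -3

Second demand — change propagation:
  n5: re-runs because x2 [-2]->[0, -6, 0, -5]; new result [-6, -5, 0, 0].
  n12: re-runs because n5 [-2]->[-6, -5, 0, 0]; new result -11.
  n15: re-runs because n12 -2->-11; new result -12.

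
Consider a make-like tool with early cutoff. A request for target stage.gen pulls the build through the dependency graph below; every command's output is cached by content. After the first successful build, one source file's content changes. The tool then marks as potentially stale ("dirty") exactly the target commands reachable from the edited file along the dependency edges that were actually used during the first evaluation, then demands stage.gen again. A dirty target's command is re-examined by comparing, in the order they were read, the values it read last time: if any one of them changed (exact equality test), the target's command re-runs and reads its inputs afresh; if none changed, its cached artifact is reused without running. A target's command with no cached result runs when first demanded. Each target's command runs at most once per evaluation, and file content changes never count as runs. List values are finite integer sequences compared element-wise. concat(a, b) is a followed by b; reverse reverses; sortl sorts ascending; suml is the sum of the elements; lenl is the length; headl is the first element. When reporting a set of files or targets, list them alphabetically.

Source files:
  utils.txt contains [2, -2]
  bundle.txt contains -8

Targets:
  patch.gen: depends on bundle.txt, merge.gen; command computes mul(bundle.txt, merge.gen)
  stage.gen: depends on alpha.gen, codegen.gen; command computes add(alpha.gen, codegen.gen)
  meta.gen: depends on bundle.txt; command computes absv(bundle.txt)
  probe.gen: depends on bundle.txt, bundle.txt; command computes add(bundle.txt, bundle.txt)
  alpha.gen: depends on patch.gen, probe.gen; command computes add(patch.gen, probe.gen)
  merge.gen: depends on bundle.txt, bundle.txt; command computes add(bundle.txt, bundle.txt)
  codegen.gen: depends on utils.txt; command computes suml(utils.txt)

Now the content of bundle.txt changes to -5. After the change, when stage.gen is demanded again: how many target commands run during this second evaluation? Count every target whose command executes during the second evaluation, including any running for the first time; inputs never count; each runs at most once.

First demand of the output computes:
  codegen.gen = suml([2, -2]) = 0
  merge.gen = add(-8, -8) = -16
  patch.gen = mul(-8, -16) = 128
  probe.gen = add(-8, -8) = -16
  alpha.gen = add(128, -16) = 112
  stage.gen = add(112, 0) = 112

After the edit, cleaning proceeds:
  merge.gen: a read changed (bundle.txt -8->-5; bundle.txt -8->-5) — executes, giving -10.
  patch.gen: a read changed (bundle.txt -8->-5; merge.gen -16->-10) — executes, giving 50.
  probe.gen: a read changed (bundle.txt -8->-5; bundle.txt -8->-5) — executes, giving -10.
  alpha.gen: a read changed (patch.gen 128->50; probe.gen -16->-10) — executes, giving 40.
  stage.gen: a read changed (alpha.gen 112->40) — executes, giving 40.

5 target commands run: alpha.gen, merge.gen, patch.gen, probe.gen, stage.gen.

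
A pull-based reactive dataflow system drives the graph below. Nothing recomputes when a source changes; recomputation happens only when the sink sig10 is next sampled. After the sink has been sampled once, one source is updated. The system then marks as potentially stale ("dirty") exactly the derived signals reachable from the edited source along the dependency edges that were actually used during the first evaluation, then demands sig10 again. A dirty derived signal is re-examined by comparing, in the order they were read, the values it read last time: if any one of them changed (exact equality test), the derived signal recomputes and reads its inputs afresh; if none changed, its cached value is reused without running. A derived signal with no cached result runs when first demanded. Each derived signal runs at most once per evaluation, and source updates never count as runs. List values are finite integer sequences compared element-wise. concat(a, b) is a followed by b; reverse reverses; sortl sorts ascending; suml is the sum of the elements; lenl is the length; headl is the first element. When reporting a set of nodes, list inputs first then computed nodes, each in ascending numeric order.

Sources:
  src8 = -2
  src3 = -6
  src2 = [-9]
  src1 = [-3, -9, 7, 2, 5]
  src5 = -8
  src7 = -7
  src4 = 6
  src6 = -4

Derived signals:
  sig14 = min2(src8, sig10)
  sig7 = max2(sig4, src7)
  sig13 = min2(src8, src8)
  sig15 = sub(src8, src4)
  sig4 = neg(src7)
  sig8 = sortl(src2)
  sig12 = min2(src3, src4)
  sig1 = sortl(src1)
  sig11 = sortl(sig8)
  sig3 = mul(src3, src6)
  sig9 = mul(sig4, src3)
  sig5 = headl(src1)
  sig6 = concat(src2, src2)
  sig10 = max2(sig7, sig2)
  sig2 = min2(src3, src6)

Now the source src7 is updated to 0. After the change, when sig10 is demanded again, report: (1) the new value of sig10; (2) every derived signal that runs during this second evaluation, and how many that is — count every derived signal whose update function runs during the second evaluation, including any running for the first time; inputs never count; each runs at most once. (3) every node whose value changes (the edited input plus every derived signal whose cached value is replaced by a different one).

New value of sig10: 0.
Derived signals that run: sig4, sig7, sig10 — 3 in total.
Values that change: src7, sig4, sig7, sig10.

First evaluation (everything demanded from the output):
  sig2 = min2(-6, -4) = -6
  sig4 = neg(-7) = 7
  sig7 = max2(7, -7) = 7
  sig10 = max2(7, -6) = 7

Propagation after the edit:
  sig4: runs — src7 -7->0; result 0.
  sig7: runs — sig4 7->0; src7 -7->0; result 0.
  sig10: runs — sig7 7->0; result 0.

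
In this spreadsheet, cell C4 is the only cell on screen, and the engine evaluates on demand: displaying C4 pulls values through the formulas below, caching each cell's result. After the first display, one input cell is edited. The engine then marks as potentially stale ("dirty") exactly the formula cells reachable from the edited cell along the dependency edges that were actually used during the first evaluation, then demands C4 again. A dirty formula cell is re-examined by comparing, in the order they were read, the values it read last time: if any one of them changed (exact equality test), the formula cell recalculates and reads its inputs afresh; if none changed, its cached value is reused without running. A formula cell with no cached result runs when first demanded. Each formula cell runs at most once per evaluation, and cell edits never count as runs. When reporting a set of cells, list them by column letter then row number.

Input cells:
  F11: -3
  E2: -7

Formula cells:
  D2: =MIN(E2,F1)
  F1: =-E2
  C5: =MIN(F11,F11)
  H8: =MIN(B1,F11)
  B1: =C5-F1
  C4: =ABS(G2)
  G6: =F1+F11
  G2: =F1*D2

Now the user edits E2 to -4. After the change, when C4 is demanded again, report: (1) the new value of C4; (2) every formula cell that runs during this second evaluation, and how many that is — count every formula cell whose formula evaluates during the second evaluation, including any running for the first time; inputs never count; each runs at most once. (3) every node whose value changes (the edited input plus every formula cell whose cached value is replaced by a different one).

C4 now evaluates to 16.
Run set: C4, D2, F1, G2 (4 run).
Changed values: C4, D2, E2, F1, G2.

Initial pass — values computed on the first demand:
  F1 = -(-7) = 7
  D2 = MIN(-7, 7) = -7
  G2 = 7 * -7 = -49
  C4 = ABS(-49) = 49

Second demand — change propagation:
  F1: re-runs because E2 -7->-4; new result 4.
  D2: re-runs because E2 -7->-4; F1 7->4; new result -4.
  G2: re-runs because F1 7->4; D2 -7->-4; new result -16.
  C4: re-runs because G2 -49->-16; new result 16.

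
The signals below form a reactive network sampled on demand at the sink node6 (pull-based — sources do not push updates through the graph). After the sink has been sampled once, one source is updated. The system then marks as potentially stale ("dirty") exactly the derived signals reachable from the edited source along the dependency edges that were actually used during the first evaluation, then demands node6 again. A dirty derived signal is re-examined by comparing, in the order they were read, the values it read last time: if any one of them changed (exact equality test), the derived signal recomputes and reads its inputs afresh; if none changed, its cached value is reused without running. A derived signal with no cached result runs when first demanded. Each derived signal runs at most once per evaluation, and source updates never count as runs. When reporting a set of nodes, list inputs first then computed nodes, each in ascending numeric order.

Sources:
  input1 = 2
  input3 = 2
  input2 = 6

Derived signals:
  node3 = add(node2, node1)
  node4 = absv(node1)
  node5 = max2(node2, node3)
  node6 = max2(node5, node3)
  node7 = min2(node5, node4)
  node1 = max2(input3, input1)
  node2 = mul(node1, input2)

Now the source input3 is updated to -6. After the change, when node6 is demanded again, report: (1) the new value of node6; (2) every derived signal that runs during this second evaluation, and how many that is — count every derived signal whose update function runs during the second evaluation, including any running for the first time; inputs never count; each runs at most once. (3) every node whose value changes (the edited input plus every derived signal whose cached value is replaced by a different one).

node6 now evaluates to 14.
Run set: node1 (1 run).
Changed values: input3.
The important point: node1 recomputes to an identical value, and the output ends up unchanged.

Initial pass — values computed on the first demand:
  node1 = max2(2, 2) = 2
  node2 = mul(2, 6) = 12
  node3 = add(12, 2) = 14
  node5 = max2(12, 14) = 14
  node6 = max2(14, 14) = 14

Second demand — change propagation:
  node1: re-runs because input3 2->-6; new result 2 (unchanged).
  node2: re-examined; everything it read last time is the same (node1 unchanged, input2 unchanged) — cache 12 kept, no run.
  node3: re-examined; everything it read last time is the same (node2 unchanged, node1 unchanged) — cache 14 kept, no run.
  node5: re-examined; everything it read last time is the same (node2 unchanged, node3 unchanged) — cache 14 kept, no run.
  node6: re-examined; everything it read last time is the same (node5 unchanged, node3 unchanged) — cache 14 kept, no run.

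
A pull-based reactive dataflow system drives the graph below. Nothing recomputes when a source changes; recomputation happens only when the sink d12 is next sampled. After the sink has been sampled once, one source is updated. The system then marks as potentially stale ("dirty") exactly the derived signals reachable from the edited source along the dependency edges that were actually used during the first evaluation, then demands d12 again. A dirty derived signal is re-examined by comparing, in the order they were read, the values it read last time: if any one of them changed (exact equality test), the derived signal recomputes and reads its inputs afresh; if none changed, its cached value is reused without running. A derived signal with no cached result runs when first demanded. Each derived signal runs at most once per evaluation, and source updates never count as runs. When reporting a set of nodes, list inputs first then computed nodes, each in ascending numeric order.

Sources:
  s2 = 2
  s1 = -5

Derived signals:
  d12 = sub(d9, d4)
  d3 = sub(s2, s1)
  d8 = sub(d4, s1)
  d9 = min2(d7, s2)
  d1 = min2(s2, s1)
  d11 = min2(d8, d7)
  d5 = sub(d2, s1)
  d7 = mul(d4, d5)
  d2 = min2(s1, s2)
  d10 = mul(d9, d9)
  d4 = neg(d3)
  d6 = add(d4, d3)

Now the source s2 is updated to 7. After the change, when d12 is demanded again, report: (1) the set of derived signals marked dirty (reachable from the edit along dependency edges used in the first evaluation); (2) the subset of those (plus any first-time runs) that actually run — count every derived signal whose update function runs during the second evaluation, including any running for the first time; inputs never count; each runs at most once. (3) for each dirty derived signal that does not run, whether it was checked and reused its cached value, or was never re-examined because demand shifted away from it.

Marked dirty: d2, d3, d4, d5, d7, d9, d12.
Derived signals that run: d2, d3, d4, d7, d9, d12 — 6 in total.
Checked but reused from cache: d5.
Key observation: the cutoff stops propagation at d5 — its inputs' values are unchanged, so it reuses its cache.

First evaluation (everything demanded from the output):
  d2 = min2(-5, 2) = -5
  d3 = sub(2, -5) = 7
  d4 = neg(7) = -7
  d5 = sub(-5, -5) = 0
  d7 = mul(-7, 0) = 0
  d9 = min2(0, 2) = 0
  d12 = sub(0, -7) = 7

Propagation after the edit:
  d2: runs — s2 2->7; result -5 (same value as before).
  d3: runs — s2 2->7; result 12.
  d4: runs — d3 7->12; result -12.
  d5: checked — values it read are unchanged (d2 unchanged, s1 unchanged); reused cached 0 without running.
  d7: runs — d4 -7->-12; result 0 (same value as before).
  d9: runs — s2 2->7; result 0 (same value as before).
  d12: runs — d4 -7->-12; result 12.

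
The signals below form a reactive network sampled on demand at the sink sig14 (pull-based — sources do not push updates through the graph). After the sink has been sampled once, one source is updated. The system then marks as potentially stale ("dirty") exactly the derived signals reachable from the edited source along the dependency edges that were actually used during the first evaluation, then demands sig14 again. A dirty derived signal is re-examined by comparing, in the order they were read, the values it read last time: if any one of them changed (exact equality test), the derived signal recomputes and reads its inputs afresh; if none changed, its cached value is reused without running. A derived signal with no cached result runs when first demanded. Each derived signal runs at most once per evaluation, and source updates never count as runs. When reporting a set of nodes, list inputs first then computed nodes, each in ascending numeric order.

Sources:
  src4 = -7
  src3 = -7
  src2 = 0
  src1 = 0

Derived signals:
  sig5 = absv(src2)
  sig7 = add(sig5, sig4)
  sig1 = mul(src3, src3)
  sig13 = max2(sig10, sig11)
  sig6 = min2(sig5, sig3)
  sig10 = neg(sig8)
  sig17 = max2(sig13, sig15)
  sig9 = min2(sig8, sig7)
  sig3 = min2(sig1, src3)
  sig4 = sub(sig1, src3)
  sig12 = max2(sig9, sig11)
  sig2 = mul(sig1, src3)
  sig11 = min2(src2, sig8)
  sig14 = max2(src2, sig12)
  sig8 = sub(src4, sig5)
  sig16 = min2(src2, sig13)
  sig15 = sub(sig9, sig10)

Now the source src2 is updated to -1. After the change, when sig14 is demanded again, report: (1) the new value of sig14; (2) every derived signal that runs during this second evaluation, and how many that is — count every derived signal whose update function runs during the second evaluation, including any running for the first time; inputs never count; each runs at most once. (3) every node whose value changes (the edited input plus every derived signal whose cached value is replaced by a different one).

Initial pass — values computed on the first demand:
  sig1 = mul(-7, -7) = 49
  sig4 = sub(49, -7) = 56
  sig5 = absv(0) = 0
  sig7 = add(0, 56) = 56
  sig8 = sub(-7, 0) = -7
  sig9 = min2(-7, 56) = -7
  sig11 = min2(0, -7) = -7
  sig12 = max2(-7, -7) = -7
  sig14 = max2(0, -7) = 0

Second demand — change propagation:
  sig5: re-runs because src2 0->-1; new result 1.
  sig7: re-runs because sig5 0->1; new result 57.
  sig8: re-runs because sig5 0->1; new result -8.
  sig9: re-runs because sig8 -7->-8; sig7 56->57; new result -8.
  sig11: re-runs because src2 0->-1; sig8 -7->-8; new result -8.
  sig12: re-runs because sig9 -7->-8; sig11 -7->-8; new result -8.
  sig14: re-runs because src2 0->-1; sig12 -7->-8; new result -1.

sig14 now evaluates to -1.
Run set: sig5, sig7, sig8, sig9, sig11, sig12, sig14 (7 run).
Changed values: src2, sig5, sig7, sig8, sig9, sig11, sig12, sig14.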